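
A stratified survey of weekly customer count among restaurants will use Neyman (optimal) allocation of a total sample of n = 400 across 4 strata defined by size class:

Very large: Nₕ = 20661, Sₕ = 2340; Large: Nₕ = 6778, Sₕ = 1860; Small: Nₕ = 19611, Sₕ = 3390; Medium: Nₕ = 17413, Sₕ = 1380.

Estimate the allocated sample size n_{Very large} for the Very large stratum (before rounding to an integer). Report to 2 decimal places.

127.68

Neyman allocation: nₕ = n·NₕSₕ / Σⱼ NⱼSⱼ.
Σ NⱼSⱼ = 20661·2340 + 6778·1860 + 19611·3390 + 17413·1380 = 1.5146505 × 10^8.
n_{Very large} = 400·20661·2340 / (1.5146505 × 10^8) = 127.68.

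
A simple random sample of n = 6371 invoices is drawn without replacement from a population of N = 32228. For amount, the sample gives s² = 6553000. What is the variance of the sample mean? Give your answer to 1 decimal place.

825.2

Under SRS without replacement, Var(ȳ) = (1 − f)·s²/n with f = n/N = 6371/32228 = 0.19768524.
Var(ȳ) = (1 − 0.19768524)·6553000/6371 = 0.80231476·1028.5669 = 825.23444.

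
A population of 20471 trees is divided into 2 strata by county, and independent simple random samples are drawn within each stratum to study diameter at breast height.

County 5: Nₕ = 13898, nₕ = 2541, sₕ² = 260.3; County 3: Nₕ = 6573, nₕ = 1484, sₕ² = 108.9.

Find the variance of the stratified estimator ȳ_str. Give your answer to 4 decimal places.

0.0444

Var(ȳ_str) = Σₕ Wₕ²(1 − fₕ)sₕ²/nₕ with Wₕ = Nₕ/N, N = 20471.
County 5: Wₕ = 0.67891163; term = 0.67891163²·(1 − 0.18283206)·260.3/2541 = 0.038584006.
County 3: Wₕ = 0.32108837; term = 0.32108837²·(1 − 0.22577210)·108.9/1484 = 0.0058574953.
Sum = 0.044441501.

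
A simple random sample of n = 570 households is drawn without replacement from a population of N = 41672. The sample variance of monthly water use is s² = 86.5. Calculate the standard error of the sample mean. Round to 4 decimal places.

0.3869

Under SRS without replacement, Var(ȳ) = (1 − f)·s²/n with f = n/N = 570/41672 = 0.01367825.
Var(ȳ) = (1 − 0.01367825)·86.5/570 = 0.98632175·0.15175439 = 0.14967865.
SE(ȳ) = √(0.14967865) = 0.3869.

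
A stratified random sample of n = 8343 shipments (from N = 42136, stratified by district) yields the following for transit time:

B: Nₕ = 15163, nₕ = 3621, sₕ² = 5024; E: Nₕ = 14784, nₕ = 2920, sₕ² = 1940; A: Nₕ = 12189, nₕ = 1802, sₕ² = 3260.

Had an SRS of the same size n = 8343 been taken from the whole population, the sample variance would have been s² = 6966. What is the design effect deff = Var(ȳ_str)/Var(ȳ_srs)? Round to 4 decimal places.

0.4949

Var(ȳ_str) = Σ Wₕ²(1−fₕ)sₕ²/nₕ with Wₕ = Nₕ/42136:
  B: (15163/42136)²·(1−3621/15163)·5024/3621 = 0.1367668
  E: (14784/42136)²·(1−2920/14784)·1940/2920 = 0.06563498
  A: (12189/42136)²·(1−1802/12189)·3260/1802 = 0.12900734
  → Var(ȳ_str) = 0.33140912.
Var(ȳ_srs) = (1 − 8343/42136)·6966/8343 = 0.66962964.
deff = 0.33140912 / 0.66962964 = 0.4949.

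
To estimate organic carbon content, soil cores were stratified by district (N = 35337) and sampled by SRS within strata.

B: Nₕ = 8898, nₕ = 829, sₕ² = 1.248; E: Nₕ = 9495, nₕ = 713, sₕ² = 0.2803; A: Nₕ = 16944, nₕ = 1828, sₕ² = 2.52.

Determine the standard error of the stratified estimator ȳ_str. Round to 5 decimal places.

0.01989

Var(ȳ_str) = Σₕ Wₕ²(1 − fₕ)sₕ²/nₕ with Wₕ = Nₕ/N, N = 35337.
B: Wₕ = 0.25180406; term = 0.25180406²·(1 − 0.09316700)·1.248/829 = 8.6559117 × 10^-5.
E: Wₕ = 0.26869853; term = 0.26869853²·(1 − 0.07509215)·0.2803/713 = 2.6252013 × 10^-5.
A: Wₕ = 0.47949741; term = 0.47949741²·(1 − 0.10788480)·2.52/1828 = 2.827599 × 10^-4.
Sum = 3.9557103 × 10^-4.
SE = √(3.9557103 × 10^-4) = 0.01989.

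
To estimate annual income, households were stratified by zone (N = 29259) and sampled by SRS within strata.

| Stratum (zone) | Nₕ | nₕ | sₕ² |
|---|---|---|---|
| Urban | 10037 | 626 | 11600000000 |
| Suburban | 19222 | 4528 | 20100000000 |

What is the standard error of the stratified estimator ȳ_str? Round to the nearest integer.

Var(ȳ_str) = Σₕ Wₕ²(1 − fₕ)sₕ²/nₕ with Wₕ = Nₕ/N, N = 29259.
Urban: Wₕ = 0.34303975; term = 0.34303975²·(1 − 0.06236923)·11600000000/626 = 2.0445814 × 10^6.
Suburban: Wₕ = 0.65696025; term = 0.65696025²·(1 − 0.23556342)·20100000000/4528 = 1.4645672 × 10^6.
Sum = 3.5091486 × 10^6.
SE = √(3.5091486 × 10^6) = 1873.

1873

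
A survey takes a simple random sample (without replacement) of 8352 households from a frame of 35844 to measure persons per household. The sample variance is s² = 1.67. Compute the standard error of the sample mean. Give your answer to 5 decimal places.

0.01238

Under SRS without replacement, Var(ȳ) = (1 − f)·s²/n with f = n/N = 8352/35844 = 0.23300971.
Var(ȳ) = (1 − 0.23300971)·1.67/8352 = 0.76699029·1.9995211 × 10^-4 = 1.5336133 × 10^-4.
SE(ȳ) = √(1.5336133 × 10^-4) = 0.01238.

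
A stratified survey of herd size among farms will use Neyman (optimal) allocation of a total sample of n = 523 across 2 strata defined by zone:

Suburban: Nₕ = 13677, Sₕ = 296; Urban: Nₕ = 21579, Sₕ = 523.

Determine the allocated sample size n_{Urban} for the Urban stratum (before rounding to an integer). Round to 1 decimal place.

Neyman allocation: nₕ = n·NₕSₕ / Σⱼ NⱼSⱼ.
Σ NⱼSⱼ = 13677·296 + 21579·523 = 1.5334209 × 10^7.
n_{Urban} = 523·21579·523 / (1.5334209 × 10^7) = 384.9.

384.9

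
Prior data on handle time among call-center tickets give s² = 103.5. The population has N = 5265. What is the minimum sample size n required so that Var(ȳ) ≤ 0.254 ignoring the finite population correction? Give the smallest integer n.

Without fpc, n₀ = s²/D = 103.5/0.254 = 407.4803.
Rounding up, n = 408.

408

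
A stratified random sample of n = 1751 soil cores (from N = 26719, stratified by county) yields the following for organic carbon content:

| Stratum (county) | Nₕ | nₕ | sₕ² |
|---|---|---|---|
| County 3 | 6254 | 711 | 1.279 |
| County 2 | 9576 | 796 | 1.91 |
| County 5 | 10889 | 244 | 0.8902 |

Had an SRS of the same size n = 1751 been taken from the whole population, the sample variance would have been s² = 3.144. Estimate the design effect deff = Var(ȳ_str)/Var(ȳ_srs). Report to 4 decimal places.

Var(ȳ_str) = Σ Wₕ²(1−fₕ)sₕ²/nₕ with Wₕ = Nₕ/26719:
  County 3: (6254/26719)²·(1−711/6254)·1.279/711 = 8.7350078 × 10^-5
  County 2: (9576/26719)²·(1−796/9576)·1.91/796 = 2.8259115 × 10^-4
  County 5: (10889/26719)²·(1−244/10889)·0.8902/244 = 5.9236723 × 10^-4
  → Var(ȳ_str) = 9.6230846 × 10^-4.
Var(ȳ_srs) = (1 − 1751/26719)·3.144/1751 = 0.0016778763.
deff = (9.6230846 × 10^-4) / 0.0016778763 = 0.5735.

0.5735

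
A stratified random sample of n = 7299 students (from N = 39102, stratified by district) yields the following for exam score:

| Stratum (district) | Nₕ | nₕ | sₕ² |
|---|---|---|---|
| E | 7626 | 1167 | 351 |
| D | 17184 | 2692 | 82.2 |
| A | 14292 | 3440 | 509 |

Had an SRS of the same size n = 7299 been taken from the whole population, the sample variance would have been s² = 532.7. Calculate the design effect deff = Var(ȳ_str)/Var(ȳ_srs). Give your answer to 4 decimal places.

Var(ȳ_str) = Σ Wₕ²(1−fₕ)sₕ²/nₕ with Wₕ = Nₕ/39102:
  E: (7626/39102)²·(1−1167/7626)·351/1167 = 0.0096894785
  D: (17184/39102)²·(1−2692/17184)·82.2/2692 = 0.0049733773
  A: (14292/39102)²·(1−3440/14292)·509/3440 = 0.01500943
  → Var(ȳ_str) = 0.029672286.
Var(ȳ_srs) = (1 − 7299/39102)·532.7/7299 = 0.059359256.
deff = 0.029672286 / 0.059359256 = 0.4999.

0.4999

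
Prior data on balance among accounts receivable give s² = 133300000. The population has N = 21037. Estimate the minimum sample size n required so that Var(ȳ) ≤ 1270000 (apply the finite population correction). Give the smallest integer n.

105

Without fpc, n₀ = s²/D = 133300000/1270000 = 104.9606.
With fpc, (1 − n/N)·s²/n ≤ D requires n ≥ n₀/(1 + n₀/N) = 104.9606/(1 + 104.9606/21037) = 104.4395.
Rounding up, n = 105.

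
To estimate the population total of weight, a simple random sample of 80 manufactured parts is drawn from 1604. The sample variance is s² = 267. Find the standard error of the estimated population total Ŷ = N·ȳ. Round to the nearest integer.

2856

Var(Ŷ) = N²·Var(ȳ) = N²·(1 − n/N)·s²/n.
f = 80/1604 = 0.04987531; Var(ȳ) = 0.95012469·267/80 = 3.1710411.
Var(Ŷ) = 1604² · 3.1710411 = 8.1585053 × 10^6.
SE(Ŷ) = √(8.1585053 × 10^6) = 2856.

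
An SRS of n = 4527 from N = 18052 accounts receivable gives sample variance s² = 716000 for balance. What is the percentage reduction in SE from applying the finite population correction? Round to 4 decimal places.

13.4422

f = n/N = 4527/18052 = 0.25077554.
SE_no-fpc = √(s²/n) = 12.576253; SE_fpc = √((1−f)s²/n) = 10.885722.
Ratio = √(1−f) = 0.86557753. Reduction = 100·(1 − 0.86557753) = 13.4422%.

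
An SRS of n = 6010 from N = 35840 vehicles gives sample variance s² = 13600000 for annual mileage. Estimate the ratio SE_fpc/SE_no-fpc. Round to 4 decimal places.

0.9123

f = n/N = 6010/35840 = 0.16768973.
SE_no-fpc = √(s²/n) = 47.569898; SE_fpc = √((1−f)s²/n) = 43.398513.
Ratio = √(1−f) = 0.91231040.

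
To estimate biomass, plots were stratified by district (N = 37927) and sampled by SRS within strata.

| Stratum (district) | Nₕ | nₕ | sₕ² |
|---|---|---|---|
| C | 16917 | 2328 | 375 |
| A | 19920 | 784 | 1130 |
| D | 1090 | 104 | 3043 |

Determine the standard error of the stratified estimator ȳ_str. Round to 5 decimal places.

Var(ȳ_str) = Σₕ Wₕ²(1 − fₕ)sₕ²/nₕ with Wₕ = Nₕ/N, N = 37927.
C: Wₕ = 0.44604108; term = 0.44604108²·(1 − 0.13761305)·375/2328 = 0.027637591.
A: Wₕ = 0.52521950; term = 0.52521950²·(1 − 0.03935743)·1130/784 = 0.38194945.
D: Wₕ = 0.02873942; term = 0.02873942²·(1 − 0.09541284)·3043/104 = 0.021861253.
Sum = 0.43144829.
SE = √(0.43144829) = 0.65685.

0.65685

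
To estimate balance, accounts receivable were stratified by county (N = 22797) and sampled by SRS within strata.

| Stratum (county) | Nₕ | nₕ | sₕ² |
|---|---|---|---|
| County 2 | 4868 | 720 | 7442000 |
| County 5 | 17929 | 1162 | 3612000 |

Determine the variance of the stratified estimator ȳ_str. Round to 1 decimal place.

Var(ȳ_str) = Σₕ Wₕ²(1 − fₕ)sₕ²/nₕ with Wₕ = Nₕ/N, N = 22797.
County 2: Wₕ = 0.21353687; term = 0.21353687²·(1 − 0.14790468)·7442000/720 = 401.59758.
County 5: Wₕ = 0.78646313; term = 0.78646313²·(1 − 0.06481120)·3612000/1162 = 1798.033.
Sum = 2199.6306.

2199.6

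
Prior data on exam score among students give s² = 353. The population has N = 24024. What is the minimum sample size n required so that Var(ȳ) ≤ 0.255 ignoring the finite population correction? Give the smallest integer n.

1385

Without fpc, n₀ = s²/D = 353/0.255 = 1384.3137.
Rounding up, n = 1385.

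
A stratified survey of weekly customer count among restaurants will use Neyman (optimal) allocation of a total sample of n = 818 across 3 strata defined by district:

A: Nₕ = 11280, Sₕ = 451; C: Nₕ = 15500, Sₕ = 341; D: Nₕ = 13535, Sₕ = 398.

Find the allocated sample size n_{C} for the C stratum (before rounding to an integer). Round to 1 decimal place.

274.3

Neyman allocation: nₕ = n·NₕSₕ / Σⱼ NⱼSⱼ.
Σ NⱼSⱼ = 11280·451 + 15500·341 + 13535·398 = 1.575971 × 10^7.
n_{C} = 818·15500·341 / (1.575971 × 10^7) = 274.3.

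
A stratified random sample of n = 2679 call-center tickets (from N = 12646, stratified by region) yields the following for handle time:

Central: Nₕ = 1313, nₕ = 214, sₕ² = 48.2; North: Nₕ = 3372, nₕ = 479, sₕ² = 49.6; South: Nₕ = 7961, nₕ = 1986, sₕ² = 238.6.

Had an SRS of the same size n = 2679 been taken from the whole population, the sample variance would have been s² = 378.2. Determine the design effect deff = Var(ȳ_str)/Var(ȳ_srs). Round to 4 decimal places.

0.3962

Var(ȳ_str) = Σ Wₕ²(1−fₕ)sₕ²/nₕ with Wₕ = Nₕ/12646:
  Central: (1313/12646)²·(1−214/1313)·48.2/214 = 0.0020323071
  North: (3372/12646)²·(1−479/3372)·49.6/479 = 0.0063164899
  South: (7961/12646)²·(1−1986/7961)·238.6/1986 = 0.035734719
  → Var(ȳ_str) = 0.044083516.
Var(ȳ_srs) = (1 − 2679/12646)·378.2/2679 = 0.11126539.
deff = 0.044083516 / 0.11126539 = 0.3962.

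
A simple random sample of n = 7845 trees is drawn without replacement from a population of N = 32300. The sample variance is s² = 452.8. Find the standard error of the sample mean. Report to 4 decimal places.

Under SRS without replacement, Var(ȳ) = (1 − f)·s²/n with f = n/N = 7845/32300 = 0.24287926.
Var(ȳ) = (1 − 0.24287926)·452.8/7845 = 0.75712074·0.057718292 = 0.043699716.
SE(ȳ) = √(0.043699716) = 0.2090.

0.2090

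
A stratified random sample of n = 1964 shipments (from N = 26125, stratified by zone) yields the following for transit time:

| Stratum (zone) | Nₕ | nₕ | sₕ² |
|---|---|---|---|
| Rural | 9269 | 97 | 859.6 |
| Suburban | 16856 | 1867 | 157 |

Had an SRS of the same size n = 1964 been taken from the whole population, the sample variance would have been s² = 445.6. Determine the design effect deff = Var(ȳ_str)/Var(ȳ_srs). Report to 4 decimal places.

5.4091

Var(ȳ_str) = Σ Wₕ²(1−fₕ)sₕ²/nₕ with Wₕ = Nₕ/26125:
  Rural: (9269/26125)²·(1−97/9269)·859.6/97 = 1.1038473
  Suburban: (16856/26125)²·(1−1867/16856)·157/1867 = 0.03112934
  → Var(ȳ_str) = 1.1349766.
Var(ȳ_srs) = (1 − 1964/26125)·445.6/1964 = 0.20982745.
deff = 1.1349766 / 0.20982745 = 5.4091.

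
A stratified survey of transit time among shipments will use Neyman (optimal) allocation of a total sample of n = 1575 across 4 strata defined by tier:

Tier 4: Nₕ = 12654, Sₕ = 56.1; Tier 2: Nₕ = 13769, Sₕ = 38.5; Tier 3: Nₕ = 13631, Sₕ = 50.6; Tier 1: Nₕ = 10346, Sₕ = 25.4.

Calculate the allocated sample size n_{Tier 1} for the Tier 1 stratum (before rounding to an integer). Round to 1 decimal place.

Neyman allocation: nₕ = n·NₕSₕ / Σⱼ NⱼSⱼ.
Σ NⱼSⱼ = 12654·56.1 + 13769·38.5 + 13631·50.6 + 10346·25.4 = 2.1925129 × 10^6.
n_{Tier 1} = 1575·10346·25.4 / (2.1925129 × 10^6) = 188.8.

188.8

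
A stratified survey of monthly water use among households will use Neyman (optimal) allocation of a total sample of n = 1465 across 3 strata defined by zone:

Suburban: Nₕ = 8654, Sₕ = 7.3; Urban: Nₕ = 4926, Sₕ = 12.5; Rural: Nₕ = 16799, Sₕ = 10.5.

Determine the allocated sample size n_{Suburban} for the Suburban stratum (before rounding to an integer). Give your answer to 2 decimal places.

Neyman allocation: nₕ = n·NₕSₕ / Σⱼ NⱼSⱼ.
Σ NⱼSⱼ = 8654·7.3 + 4926·12.5 + 16799·10.5 = 301138.7.
n_{Suburban} = 1465·8654·7.3 / 301138.7 = 307.33.

307.33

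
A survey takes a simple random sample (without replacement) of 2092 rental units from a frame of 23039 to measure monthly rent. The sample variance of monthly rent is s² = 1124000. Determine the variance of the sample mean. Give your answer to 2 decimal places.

488.50

Under SRS without replacement, Var(ȳ) = (1 − f)·s²/n with f = n/N = 2092/23039 = 0.09080255.
Var(ȳ) = (1 − 0.09080255)·1124000/2092 = 0.90919745·537.28489 = 488.49806.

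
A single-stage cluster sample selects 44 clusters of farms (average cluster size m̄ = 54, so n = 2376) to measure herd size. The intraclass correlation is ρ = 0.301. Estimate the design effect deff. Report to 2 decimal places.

deff = 1 + (54 − 1)·0.301 = 1 + 15.953 = 16.953.

16.95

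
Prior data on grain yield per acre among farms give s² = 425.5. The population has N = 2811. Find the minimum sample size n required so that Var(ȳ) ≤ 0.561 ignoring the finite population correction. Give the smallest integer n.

759

Without fpc, n₀ = s²/D = 425.5/0.561 = 758.4670.
Rounding up, n = 759.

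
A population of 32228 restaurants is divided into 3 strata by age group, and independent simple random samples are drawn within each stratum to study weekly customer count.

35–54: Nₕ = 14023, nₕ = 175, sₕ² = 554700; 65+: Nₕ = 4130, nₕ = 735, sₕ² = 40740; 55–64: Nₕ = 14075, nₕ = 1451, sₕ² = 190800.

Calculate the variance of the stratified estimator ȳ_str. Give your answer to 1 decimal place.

Var(ȳ_str) = Σₕ Wₕ²(1 − fₕ)sₕ²/nₕ with Wₕ = Nₕ/N, N = 32228.
35–54: Wₕ = 0.43511853; term = 0.43511853²·(1 − 0.01247950)·554700/175 = 592.62695.
65+: Wₕ = 0.12814944; term = 0.12814944²·(1 − 0.17796610)·40740/735 = 0.74826737.
55–64: Wₕ = 0.43673203; term = 0.43673203²·(1 − 0.10309059)·190800/1451 = 22.495189.
Sum = 615.87041.

615.9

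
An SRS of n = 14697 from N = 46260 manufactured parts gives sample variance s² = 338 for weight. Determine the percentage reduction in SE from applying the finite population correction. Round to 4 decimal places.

17.3988

f = n/N = 14697/46260 = 0.31770428.
SE_no-fpc = √(s²/n) = 0.15165055; SE_fpc = √((1−f)s²/n) = 0.12526517.
Ratio = √(1−f) = 0.82601194. Reduction = 100·(1 − 0.82601194) = 17.3988%.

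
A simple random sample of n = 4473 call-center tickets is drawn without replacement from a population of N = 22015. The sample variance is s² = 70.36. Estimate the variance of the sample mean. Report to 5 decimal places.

Under SRS without replacement, Var(ȳ) = (1 − f)·s²/n with f = n/N = 4473/22015 = 0.20317965.
Var(ȳ) = (1 − 0.20317965)·70.36/4473 = 0.79682035·0.015729935 = 0.012533932.

0.01253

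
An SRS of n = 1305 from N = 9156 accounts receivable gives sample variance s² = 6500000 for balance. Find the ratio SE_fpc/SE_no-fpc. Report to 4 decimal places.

0.9260

f = n/N = 1305/9156 = 0.14252949.
SE_no-fpc = √(s²/n) = 70.575087; SE_fpc = √((1−f)s²/n) = 65.352321.
Ratio = √(1−f) = 0.92599704.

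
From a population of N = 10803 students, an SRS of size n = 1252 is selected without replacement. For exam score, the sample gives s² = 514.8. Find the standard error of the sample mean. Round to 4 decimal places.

0.6029

Under SRS without replacement, Var(ȳ) = (1 − f)·s²/n with f = n/N = 1252/10803 = 0.11589373.
Var(ȳ) = (1 − 0.11589373)·514.8/1252 = 0.88410627·0.41118211 = 0.36352868.
SE(ȳ) = √(0.36352868) = 0.6029.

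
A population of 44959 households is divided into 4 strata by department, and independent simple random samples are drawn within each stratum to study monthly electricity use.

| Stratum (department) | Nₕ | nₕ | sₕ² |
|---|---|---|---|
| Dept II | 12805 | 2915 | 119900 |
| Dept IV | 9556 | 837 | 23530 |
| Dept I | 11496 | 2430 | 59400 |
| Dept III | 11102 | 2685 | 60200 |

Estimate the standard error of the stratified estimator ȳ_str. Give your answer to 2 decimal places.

2.46

Var(ȳ_str) = Σₕ Wₕ²(1 − fₕ)sₕ²/nₕ with Wₕ = Nₕ/N, N = 44959.
Dept II: Wₕ = 0.28481505; term = 0.28481505²·(1 − 0.22764545)·119900/2915 = 2.5770522.
Dept IV: Wₕ = 0.21254921; term = 0.21254921²·(1 − 0.08758895)·23530/837 = 1.1587934.
Dept I: Wₕ = 0.25569964; term = 0.25569964²·(1 − 0.21137787)·59400/2430 = 1.2604028.
Dept III: Wₕ = 0.24693610; term = 0.24693610²·(1 − 0.24184832)·60200/2685 = 1.0365195.
Sum = 6.0327679.
SE = √(6.0327679) = 2.46.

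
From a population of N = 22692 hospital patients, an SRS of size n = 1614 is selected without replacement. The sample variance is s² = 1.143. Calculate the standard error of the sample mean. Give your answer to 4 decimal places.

Under SRS without replacement, Var(ȳ) = (1 − f)·s²/n with f = n/N = 1614/22692 = 0.07112639.
Var(ȳ) = (1 − 0.07112639)·1.143/1614 = 0.92887361·7.0817844 × 10^-4 = 6.5780826 × 10^-4.
SE(ȳ) = √(6.5780826 × 10^-4) = 0.0256.

0.0256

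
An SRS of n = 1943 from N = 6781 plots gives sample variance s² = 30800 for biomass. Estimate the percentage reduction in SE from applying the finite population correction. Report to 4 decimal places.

f = n/N = 1943/6781 = 0.28653591.
SE_no-fpc = √(s²/n) = 3.9814288; SE_fpc = √((1−f)s²/n) = 3.3629857.
Ratio = √(1−f) = 0.84466804. Reduction = 100·(1 − 0.84466804) = 15.5332%.

15.5332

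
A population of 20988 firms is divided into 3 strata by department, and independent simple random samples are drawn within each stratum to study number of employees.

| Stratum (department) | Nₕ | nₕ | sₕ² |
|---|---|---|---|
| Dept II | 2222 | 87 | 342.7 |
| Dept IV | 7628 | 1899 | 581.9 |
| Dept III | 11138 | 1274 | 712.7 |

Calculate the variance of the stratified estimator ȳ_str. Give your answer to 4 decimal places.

0.2123

Var(ȳ_str) = Σₕ Wₕ²(1 − fₕ)sₕ²/nₕ with Wₕ = Nₕ/N, N = 20988.
Dept II: Wₕ = 0.10587002; term = 0.10587002²·(1 − 0.03915392)·342.7/87 = 0.042422345.
Dept IV: Wₕ = 0.36344578; term = 0.36344578²·(1 − 0.24895123)·581.9/1899 = 0.030399804.
Dept III: Wₕ = 0.53068420; term = 0.53068420²·(1 − 0.11438319)·712.7/1274 = 0.13952611.
Sum = 0.21234826.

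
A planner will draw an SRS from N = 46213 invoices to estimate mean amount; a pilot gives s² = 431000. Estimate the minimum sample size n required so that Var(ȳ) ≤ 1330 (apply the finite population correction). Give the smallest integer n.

322

Without fpc, n₀ = s²/D = 431000/1330 = 324.0602.
With fpc, (1 − n/N)·s²/n ≤ D requires n ≥ n₀/(1 + n₀/N) = 324.0602/(1 + 324.0602/46213) = 321.8036.
Rounding up, n = 322.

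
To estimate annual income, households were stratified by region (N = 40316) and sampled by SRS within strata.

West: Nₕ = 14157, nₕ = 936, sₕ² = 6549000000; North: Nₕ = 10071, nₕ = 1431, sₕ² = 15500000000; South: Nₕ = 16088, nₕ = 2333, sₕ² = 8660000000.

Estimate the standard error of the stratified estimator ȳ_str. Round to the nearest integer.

1375

Var(ȳ_str) = Σₕ Wₕ²(1 − fₕ)sₕ²/nₕ with Wₕ = Nₕ/N, N = 40316.
West: Wₕ = 0.35115091; term = 0.35115091²·(1 − 0.06611570)·6549000000/936 = 805711.95.
North: Wₕ = 0.24980157; term = 0.24980157²·(1 − 0.14209115)·15500000000/1431 = 579860.51.
South: Wₕ = 0.39904752; term = 0.39904752²·(1 − 0.14501492)·8660000000/2333 = 505371.72.
Sum = 1.8909442 × 10^6.
SE = √(1.8909442 × 10^6) = 1375.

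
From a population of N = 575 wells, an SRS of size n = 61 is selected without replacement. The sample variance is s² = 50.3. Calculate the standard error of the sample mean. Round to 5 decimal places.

0.85855

Under SRS without replacement, Var(ȳ) = (1 − f)·s²/n with f = n/N = 61/575 = 0.10608696.
Var(ȳ) = (1 − 0.10608696)·50.3/61 = 0.89391304·0.82459016 = 0.7371119.
SE(ȳ) = √(0.7371119) = 0.85855.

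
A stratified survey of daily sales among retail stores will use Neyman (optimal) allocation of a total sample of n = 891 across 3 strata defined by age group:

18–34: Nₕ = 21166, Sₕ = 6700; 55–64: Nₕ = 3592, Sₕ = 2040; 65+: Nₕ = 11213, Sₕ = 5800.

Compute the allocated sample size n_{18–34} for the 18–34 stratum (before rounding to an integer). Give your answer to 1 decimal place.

Neyman allocation: nₕ = n·NₕSₕ / Σⱼ NⱼSⱼ.
Σ NⱼSⱼ = 21166·6700 + 3592·2040 + 11213·5800 = 2.1417528 × 10^8.
n_{18–34} = 891·21166·6700 / (2.1417528 × 10^8) = 590.0.

590.0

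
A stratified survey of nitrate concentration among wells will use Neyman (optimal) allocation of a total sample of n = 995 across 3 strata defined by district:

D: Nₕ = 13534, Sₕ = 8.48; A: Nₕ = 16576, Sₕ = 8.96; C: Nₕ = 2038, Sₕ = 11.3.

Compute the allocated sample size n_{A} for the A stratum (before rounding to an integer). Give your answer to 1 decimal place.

Neyman allocation: nₕ = n·NₕSₕ / Σⱼ NⱼSⱼ.
Σ NⱼSⱼ = 13534·8.48 + 16576·8.96 + 2038·11.3 = 286318.68.
n_{A} = 995·16576·8.96 / 286318.68 = 516.1.

516.1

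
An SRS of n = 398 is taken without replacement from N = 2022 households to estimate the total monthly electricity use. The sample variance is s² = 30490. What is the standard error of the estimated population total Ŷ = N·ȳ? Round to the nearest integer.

15861

Var(Ŷ) = N²·Var(ȳ) = N²·(1 − n/N)·s²/n.
f = 398/2022 = 0.19683482; Var(ȳ) = 0.80316518·30490/398 = 61.528911.
Var(Ŷ) = 2022² · 61.528911 = 2.5155997 × 10^8.
SE(Ŷ) = √(2.5155997 × 10^8) = 15861.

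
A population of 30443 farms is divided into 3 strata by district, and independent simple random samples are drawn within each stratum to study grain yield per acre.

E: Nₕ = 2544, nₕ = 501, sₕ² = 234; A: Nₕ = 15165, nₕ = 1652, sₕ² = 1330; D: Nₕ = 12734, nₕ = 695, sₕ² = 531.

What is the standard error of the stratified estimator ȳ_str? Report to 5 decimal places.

Var(ȳ_str) = Σₕ Wₕ²(1 − fₕ)sₕ²/nₕ with Wₕ = Nₕ/N, N = 30443.
E: Wₕ = 0.08356601; term = 0.08356601²·(1 − 0.19693396)·234/501 = 0.0026193209.
A: Wₕ = 0.49814407; term = 0.49814407²·(1 − 0.10893505)·1330/1652 = 0.17801676.
D: Wₕ = 0.41828992; term = 0.41828992²·(1 − 0.05457829)·531/695 = 0.12638341.
Sum = 0.30701949.
SE = √(0.30701949) = 0.55409.

0.55409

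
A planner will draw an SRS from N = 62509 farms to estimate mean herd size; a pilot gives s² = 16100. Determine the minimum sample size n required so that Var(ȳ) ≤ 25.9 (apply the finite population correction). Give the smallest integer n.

616

Without fpc, n₀ = s²/D = 16100/25.9 = 621.6216.
With fpc, (1 − n/N)·s²/n ≤ D requires n ≥ n₀/(1 + n₀/N) = 621.6216/(1 + 621.6216/62509) = 615.5007.
Rounding up, n = 616.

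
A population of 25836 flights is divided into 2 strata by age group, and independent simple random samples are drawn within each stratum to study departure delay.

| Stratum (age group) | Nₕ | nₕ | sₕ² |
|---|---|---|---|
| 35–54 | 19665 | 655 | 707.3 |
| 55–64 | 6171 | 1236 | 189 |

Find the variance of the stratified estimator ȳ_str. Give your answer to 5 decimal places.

0.61174

Var(ȳ_str) = Σₕ Wₕ²(1 − fₕ)sₕ²/nₕ with Wₕ = Nₕ/N, N = 25836.
35–54: Wₕ = 0.76114724; term = 0.76114724²·(1 − 0.03330791)·707.3/655 = 0.60476671.
55–64: Wₕ = 0.23885276; term = 0.23885276²·(1 − 0.20029169)·189/1236 = 0.006976466.
Sum = 0.61174318.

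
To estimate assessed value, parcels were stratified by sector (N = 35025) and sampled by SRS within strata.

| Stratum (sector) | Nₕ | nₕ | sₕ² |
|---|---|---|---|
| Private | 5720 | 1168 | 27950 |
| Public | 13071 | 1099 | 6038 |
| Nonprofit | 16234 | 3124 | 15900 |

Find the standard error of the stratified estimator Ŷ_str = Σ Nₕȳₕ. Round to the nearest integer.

Var(Ŷ_str) = Σₕ Nₕ²(1 − fₕ)sₕ²/nₕ.
Private: 5720²·(1 − 1168/5720)·27950/1168 = 6.2307059 × 10^8.
Public: 13071²·(1 − 1099/13071)·6038/1099 = 8.5974753 × 10^8.
Nonprofit: 16234²·(1 − 3124/16234)·15900/3124 = 1.0832142 × 10^9.
Sum = 2.5660323 × 10^9.
SE = √(2.5660323 × 10^9) = 50656.

50656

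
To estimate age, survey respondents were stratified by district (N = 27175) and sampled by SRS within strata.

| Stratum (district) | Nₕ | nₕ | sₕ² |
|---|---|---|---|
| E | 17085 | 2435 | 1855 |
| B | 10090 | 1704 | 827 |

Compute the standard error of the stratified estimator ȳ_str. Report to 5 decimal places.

0.56019

Var(ȳ_str) = Σₕ Wₕ²(1 − fₕ)sₕ²/nₕ with Wₕ = Nₕ/N, N = 27175.
E: Wₕ = 0.62870285; term = 0.62870285²·(1 − 0.14252268)·1855/2435 = 0.25820132.
B: Wₕ = 0.37129715; term = 0.37129715²·(1 − 0.16888008)·827/1704 = 0.055608712.
Sum = 0.31381003.
SE = √(0.31381003) = 0.56019.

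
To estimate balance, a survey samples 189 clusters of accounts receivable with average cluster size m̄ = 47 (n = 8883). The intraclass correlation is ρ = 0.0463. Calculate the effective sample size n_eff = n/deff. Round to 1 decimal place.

deff = 1 + (47 − 1)·0.0463 = 1 + 2.1298 = 3.1298.
n_eff = 8883 / 3.1298 = 2838.2.

2838.2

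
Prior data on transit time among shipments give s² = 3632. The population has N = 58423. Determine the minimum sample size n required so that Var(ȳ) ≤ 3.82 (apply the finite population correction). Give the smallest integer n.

Without fpc, n₀ = s²/D = 3632/3.82 = 950.7853.
With fpc, (1 − n/N)·s²/n ≤ D requires n ≥ n₀/(1 + n₀/N) = 950.7853/(1 + 950.7853/58423) = 935.5598.
Rounding up, n = 936.

936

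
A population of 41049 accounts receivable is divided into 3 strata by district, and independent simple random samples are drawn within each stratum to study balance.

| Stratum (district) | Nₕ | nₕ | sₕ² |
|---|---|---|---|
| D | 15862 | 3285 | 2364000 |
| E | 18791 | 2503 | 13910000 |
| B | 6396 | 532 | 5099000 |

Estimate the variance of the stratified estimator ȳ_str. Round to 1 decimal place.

1308.0

Var(ȳ_str) = Σₕ Wₕ²(1 − fₕ)sₕ²/nₕ with Wₕ = Nₕ/N, N = 41049.
D: Wₕ = 0.38641623; term = 0.38641623²·(1 − 0.20709873)·2364000/3285 = 85.20046.
E: Wₕ = 0.45776998; term = 0.45776998²·(1 − 0.13320206)·13910000/2503 = 1009.436.
B: Wₕ = 0.15581378; term = 0.15581378²·(1 − 0.08317699)·5099000/532 = 213.33919.
Sum = 1307.9757.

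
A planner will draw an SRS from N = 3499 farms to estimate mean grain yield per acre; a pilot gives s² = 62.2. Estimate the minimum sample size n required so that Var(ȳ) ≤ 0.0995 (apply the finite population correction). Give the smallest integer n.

Without fpc, n₀ = s²/D = 62.2/0.0995 = 625.1256.
With fpc, (1 − n/N)·s²/n ≤ D requires n ≥ n₀/(1 + n₀/N) = 625.1256/(1 + 625.1256/3499) = 530.3705.
Rounding up, n = 531.

531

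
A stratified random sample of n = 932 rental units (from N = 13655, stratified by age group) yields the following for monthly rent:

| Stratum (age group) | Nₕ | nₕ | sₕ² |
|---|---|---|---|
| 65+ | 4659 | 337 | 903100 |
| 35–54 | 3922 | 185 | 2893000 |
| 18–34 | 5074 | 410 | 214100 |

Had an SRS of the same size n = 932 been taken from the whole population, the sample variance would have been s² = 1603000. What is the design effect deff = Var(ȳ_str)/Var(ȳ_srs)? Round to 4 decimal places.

Var(ȳ_str) = Σ Wₕ²(1−fₕ)sₕ²/nₕ with Wₕ = Nₕ/13655:
  65+: (4659/13655)²·(1−337/4659)·903100/337 = 289.40099
  35–54: (3922/13655)²·(1−185/3922)·2893000/185 = 1229.2041
  18–34: (5074/13655)²·(1−410/5074)·214100/410 = 66.276323
  → Var(ȳ_str) = 1584.8814.
Var(ȳ_srs) = (1 − 932/13655)·1603000/932 = 1602.5642.
deff = 1584.8814 / 1602.5642 = 0.9890.

0.9890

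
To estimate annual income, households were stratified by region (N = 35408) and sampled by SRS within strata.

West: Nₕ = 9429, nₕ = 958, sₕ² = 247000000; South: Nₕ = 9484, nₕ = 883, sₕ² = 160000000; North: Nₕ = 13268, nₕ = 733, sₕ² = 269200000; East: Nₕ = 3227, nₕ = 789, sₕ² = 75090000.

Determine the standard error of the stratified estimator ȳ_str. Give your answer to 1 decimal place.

Var(ȳ_str) = Σₕ Wₕ²(1 − fₕ)sₕ²/nₕ with Wₕ = Nₕ/N, N = 35408.
West: Wₕ = 0.26629575; term = 0.26629575²·(1 − 0.10160144)·247000000/958 = 16425.892.
South: Wₕ = 0.26784907; term = 0.26784907²·(1 − 0.09310418)·160000000/883 = 11789.543.
North: Wₕ = 0.37471758; term = 0.37471758²·(1 − 0.05524570)·269200000/733 = 48718.969.
East: Wₕ = 0.09113760; term = 0.09113760²·(1 − 0.24449954)·75090000/789 = 597.22087.
Sum = 77531.625.
SE = √(77531.625) = 278.4.

278.4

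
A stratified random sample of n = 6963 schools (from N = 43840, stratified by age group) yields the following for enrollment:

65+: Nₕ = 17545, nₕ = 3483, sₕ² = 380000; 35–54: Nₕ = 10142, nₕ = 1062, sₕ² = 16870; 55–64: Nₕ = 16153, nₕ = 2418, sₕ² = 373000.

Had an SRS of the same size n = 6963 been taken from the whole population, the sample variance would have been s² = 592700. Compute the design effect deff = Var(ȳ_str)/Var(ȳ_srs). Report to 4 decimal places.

Var(ȳ_str) = Σ Wₕ²(1−fₕ)sₕ²/nₕ with Wₕ = Nₕ/43840:
  65+: (17545/43840)²·(1−3483/17545)·380000/3483 = 14.005206
  35–54: (10142/43840)²·(1−1062/10142)·16870/1062 = 0.76113016
  55–64: (16153/43840)²·(1−2418/16153)·373000/2418 = 17.807104
  → Var(ȳ_str) = 32.57344.
Var(ȳ_srs) = (1 − 6963/43840)·592700/6963 = 71.601739.
deff = 32.57344 / 71.601739 = 0.4549.

0.4549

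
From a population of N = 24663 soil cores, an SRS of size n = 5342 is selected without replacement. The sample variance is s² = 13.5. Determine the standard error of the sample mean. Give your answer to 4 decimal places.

0.0445

Under SRS without replacement, Var(ȳ) = (1 − f)·s²/n with f = n/N = 5342/24663 = 0.21659976.
Var(ȳ) = (1 − 0.21659976)·13.5/5342 = 0.78340024·0.0025271434 = 0.0019797647.
SE(ȳ) = √(0.0019797647) = 0.0445.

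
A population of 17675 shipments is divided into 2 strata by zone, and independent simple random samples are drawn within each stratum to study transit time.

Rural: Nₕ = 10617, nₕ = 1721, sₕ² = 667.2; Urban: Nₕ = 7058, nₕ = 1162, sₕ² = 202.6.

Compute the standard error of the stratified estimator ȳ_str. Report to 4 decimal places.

0.3747

Var(ȳ_str) = Σₕ Wₕ²(1 − fₕ)sₕ²/nₕ with Wₕ = Nₕ/N, N = 17675.
Rural: Wₕ = 0.60067893; term = 0.60067893²·(1 − 0.16209852)·667.2/1721 = 0.11720683.
Urban: Wₕ = 0.39932107; term = 0.39932107²·(1 − 0.16463587)·202.6/1162 = 0.023224886.
Sum = 0.14043172.
SE = √(0.14043172) = 0.3747.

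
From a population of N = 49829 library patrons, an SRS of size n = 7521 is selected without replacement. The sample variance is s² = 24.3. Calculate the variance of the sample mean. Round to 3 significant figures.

Under SRS without replacement, Var(ȳ) = (1 − f)·s²/n with f = n/N = 7521/49829 = 0.15093620.
Var(ȳ) = (1 − 0.15093620)·24.3/7521 = 0.84906380·0.0032309533 = 0.0027432855.

0.00274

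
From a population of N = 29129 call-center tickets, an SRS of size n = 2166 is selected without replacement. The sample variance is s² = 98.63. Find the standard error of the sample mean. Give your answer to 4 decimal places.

0.2053

Under SRS without replacement, Var(ȳ) = (1 − f)·s²/n with f = n/N = 2166/29129 = 0.07435889.
Var(ȳ) = (1 − 0.07435889)·98.63/2166 = 0.92564111·0.045535549 = 0.042149577.
SE(ȳ) = √(0.042149577) = 0.2053.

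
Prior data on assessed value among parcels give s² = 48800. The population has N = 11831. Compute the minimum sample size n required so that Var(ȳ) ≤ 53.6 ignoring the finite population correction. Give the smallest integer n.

Without fpc, n₀ = s²/D = 48800/53.6 = 910.4478.
Rounding up, n = 911.

911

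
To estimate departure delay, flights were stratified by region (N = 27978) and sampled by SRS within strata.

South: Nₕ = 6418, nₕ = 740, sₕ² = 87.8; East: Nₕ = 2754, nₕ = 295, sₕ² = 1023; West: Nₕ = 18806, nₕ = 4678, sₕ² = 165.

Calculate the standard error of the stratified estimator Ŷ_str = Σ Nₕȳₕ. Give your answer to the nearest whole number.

6097

Var(Ŷ_str) = Σₕ Nₕ²(1 − fₕ)sₕ²/nₕ.
South: 6418²·(1 − 740/6418)·87.8/740 = 4.3237233 × 10^6.
East: 2754²·(1 − 295/2754)·1023/295 = 2.3484217 × 10^7.
West: 18806²·(1 − 4678/18806)·165/4678 = 9.3713217 × 10^6.
Sum = 3.7179262 × 10^7.
SE = √(3.7179262 × 10^7) = 6097.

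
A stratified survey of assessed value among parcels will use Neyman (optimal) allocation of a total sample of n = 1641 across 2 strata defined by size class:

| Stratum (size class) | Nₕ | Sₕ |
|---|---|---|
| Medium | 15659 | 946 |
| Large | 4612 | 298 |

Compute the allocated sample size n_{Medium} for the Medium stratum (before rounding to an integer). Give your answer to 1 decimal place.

1501.7

Neyman allocation: nₕ = n·NₕSₕ / Σⱼ NⱼSⱼ.
Σ NⱼSⱼ = 15659·946 + 4612·298 = 1.618779 × 10^7.
n_{Medium} = 1641·15659·946 / (1.618779 × 10^7) = 1501.7.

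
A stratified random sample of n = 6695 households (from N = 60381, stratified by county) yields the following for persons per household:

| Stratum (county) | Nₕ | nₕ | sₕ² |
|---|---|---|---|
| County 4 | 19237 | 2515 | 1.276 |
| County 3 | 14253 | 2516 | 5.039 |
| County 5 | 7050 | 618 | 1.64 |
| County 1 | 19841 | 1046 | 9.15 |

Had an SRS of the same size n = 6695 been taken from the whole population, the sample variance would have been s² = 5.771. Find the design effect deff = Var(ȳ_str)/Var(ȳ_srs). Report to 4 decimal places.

Var(ȳ_str) = Σ Wₕ²(1−fₕ)sₕ²/nₕ with Wₕ = Nₕ/60381:
  County 4: (19237/60381)²·(1−2515/19237)·1.276/2515 = 4.4764903 × 10^-5
  County 3: (14253/60381)²·(1−2516/14253)·5.039/2516 = 9.1895979 × 10^-5
  County 5: (7050/60381)²·(1−618/7050)·1.64/618 = 3.3005774 × 10^-5
  County 1: (19841/60381)²·(1−1046/19841)·9.15/1046 = 8.9473555 × 10^-4
  → Var(ȳ_str) = 0.0010644022.
Var(ȳ_srs) = (1 − 6695/60381)·5.771/6695 = 7.6641013 × 10^-4.
deff = 0.0010644022 / (7.6641013 × 10^-4) = 1.3888.

1.3888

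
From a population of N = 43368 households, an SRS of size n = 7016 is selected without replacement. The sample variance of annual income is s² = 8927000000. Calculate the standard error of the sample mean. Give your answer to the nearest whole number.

1033

Under SRS without replacement, Var(ȳ) = (1 − f)·s²/n with f = n/N = 7016/43368 = 0.16177827.
Var(ȳ) = (1 − 0.16177827)·8927000000/7016 = 0.83822173·1.2723774 × 10^6 = 1.0665344 × 10^6.
SE(ȳ) = √(1.0665344 × 10^6) = 1033.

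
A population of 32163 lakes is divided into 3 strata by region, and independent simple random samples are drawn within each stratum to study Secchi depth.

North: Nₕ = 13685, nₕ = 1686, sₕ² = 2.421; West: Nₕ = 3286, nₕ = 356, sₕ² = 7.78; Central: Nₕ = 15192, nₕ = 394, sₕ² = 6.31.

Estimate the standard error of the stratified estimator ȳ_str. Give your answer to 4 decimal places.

Var(ȳ_str) = Σₕ Wₕ²(1 − fₕ)sₕ²/nₕ with Wₕ = Nₕ/N, N = 32163.
North: Wₕ = 0.42548892; term = 0.42548892²·(1 − 0.12320058)·2.421/1686 = 2.2793655 × 10^-4.
West: Wₕ = 0.10216709; term = 0.10216709²·(1 − 0.10833841)·7.78/356 = 2.0340034 × 10^-4.
Central: Wₕ = 0.47234400; term = 0.47234400²·(1 − 0.02593470)·6.31/394 = 0.0034804709.
Sum = 0.0039118078.
SE = √(0.0039118078) = 0.0625.

0.0625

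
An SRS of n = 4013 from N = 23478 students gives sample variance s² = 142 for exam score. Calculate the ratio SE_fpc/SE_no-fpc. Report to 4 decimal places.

0.9105

f = n/N = 4013/23478 = 0.17092597.
SE_no-fpc = √(s²/n) = 0.18810901; SE_fpc = √((1−f)s²/n) = 0.17127984.
Ratio = √(1−f) = 0.91053502.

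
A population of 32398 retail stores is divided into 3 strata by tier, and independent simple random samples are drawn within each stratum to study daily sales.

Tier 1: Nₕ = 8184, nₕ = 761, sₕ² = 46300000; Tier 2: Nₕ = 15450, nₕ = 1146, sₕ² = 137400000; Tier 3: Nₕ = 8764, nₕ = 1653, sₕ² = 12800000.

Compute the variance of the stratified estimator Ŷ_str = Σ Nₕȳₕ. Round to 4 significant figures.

Var(Ŷ_str) = Σₕ Nₕ²(1 − fₕ)sₕ²/nₕ.
Tier 1: 8184²·(1 − 761/8184)·46300000/761 = 3.6960804 × 10^12.
Tier 2: 15450²·(1 − 1146/15450)·137400000/1146 = 2.6496475 × 10^13.
Tier 3: 8764²·(1 − 1653/8764)·12800000/1653 = 4.8258094 × 10^11.
Sum = 3.0675136 × 10^13.

3.068 × 10^13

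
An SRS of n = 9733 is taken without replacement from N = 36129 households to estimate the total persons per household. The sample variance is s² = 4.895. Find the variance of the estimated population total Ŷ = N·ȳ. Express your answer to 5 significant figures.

479620

Var(Ŷ) = N²·Var(ȳ) = N²·(1 − n/N)·s²/n.
f = 9733/36129 = 0.26939578; Var(ȳ) = 0.73060422·4.895/9733 = 3.6744145 × 10^-4.
Var(Ŷ) = 36129² · (3.6744145 × 10^-4) = 479623.03.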